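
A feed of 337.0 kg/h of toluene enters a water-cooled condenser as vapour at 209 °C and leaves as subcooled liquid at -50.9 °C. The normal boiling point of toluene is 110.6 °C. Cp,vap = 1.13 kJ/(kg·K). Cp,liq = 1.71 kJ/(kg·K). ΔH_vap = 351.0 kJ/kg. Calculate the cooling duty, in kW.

Q_c = 69.1 kW

vapour 209→110.6 °C: -111.19 kJ/kg
condensation at 110.6 °C: -351 kJ/kg
liquid 110.6→-50.9 °C: -276.17 kJ/kg
Δh = -111.19 + -351 + -276.17 = -738.36 kJ/kg
Q = ṁ·Δh = 337.0 kg/h × -738.36 kJ/kg = -248830 kJ/h
|Q| = 69.118 kW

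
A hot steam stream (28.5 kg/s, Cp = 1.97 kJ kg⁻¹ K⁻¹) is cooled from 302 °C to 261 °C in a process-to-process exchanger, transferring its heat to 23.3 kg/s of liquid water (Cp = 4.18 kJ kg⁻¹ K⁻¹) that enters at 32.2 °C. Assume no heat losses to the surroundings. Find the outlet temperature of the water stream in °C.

Heat released by hot stream: Q = 28.5 × 1.97 × (302 − 261) = 2301.9 kJ/s
Energy balance on cold side (adiabatic exchanger): Q = ṁ_c·Cp_c·(T_c,out − T_c,in)
T_c,out = 32.2 + 2301.9/(23.3 × 4.18) = 55.835 °C

T_c,out = 55.8 °C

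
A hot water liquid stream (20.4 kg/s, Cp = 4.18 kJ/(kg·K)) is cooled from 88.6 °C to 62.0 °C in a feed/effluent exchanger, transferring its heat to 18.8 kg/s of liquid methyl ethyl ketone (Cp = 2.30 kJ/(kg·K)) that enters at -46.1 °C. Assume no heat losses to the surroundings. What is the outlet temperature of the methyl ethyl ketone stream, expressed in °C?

Heat released by hot stream: Q = 20.4 × 4.18 × (88.6 − 62.0) = 2268.2 kJ/s
Energy balance on cold side (adiabatic exchanger): Q = ṁ_c·Cp_c·(T_c,out − T_c,in)
T_c,out = -46.1 + 2268.2/(18.8 × 2.30) = 6.3569 °C

T_c,out = 6.36 °C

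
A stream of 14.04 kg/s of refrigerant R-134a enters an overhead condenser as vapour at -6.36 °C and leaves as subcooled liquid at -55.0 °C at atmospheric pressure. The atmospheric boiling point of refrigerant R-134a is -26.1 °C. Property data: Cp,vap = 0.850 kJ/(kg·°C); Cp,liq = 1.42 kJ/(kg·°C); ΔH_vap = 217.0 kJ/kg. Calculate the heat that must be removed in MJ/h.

Q_c = 13900 MJ/h

vapour -6.36→-26.1 °C: -16.779 kJ/kg
condensation at -26.1 °C: -217 kJ/kg
liquid -26.1→-55.0 °C: -41.038 kJ/kg
Δh = -16.779 + -217 + -41.038 = -274.82 kJ/kg
Q = ṁ·Δh = 14.04 kg/s × -274.82 kJ/kg = -3858.4 kJ/s
|Q| = 3858.4 kW = 13890 MJ/h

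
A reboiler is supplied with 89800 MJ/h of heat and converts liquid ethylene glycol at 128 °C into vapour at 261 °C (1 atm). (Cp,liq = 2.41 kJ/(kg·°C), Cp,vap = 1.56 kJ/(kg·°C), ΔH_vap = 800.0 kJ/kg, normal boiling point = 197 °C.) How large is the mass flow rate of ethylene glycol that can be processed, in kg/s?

ṁ = 23.4 kg/s

Δh = 2.41×(197−128) + 800.0 + 1.56×(261−197) = 1066.1 kJ/kg
Q = 89800 MJ/h = 24944 kJ/s = 24944 kJ/s
ṁ = Q/Δh = 24944 / 1066.1 = 23.397 kg/s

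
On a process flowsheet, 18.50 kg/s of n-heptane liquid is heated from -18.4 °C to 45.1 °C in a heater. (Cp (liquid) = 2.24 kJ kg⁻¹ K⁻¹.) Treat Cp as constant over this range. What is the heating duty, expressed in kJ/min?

Q = 158000 kJ/min

Q = ṁ·Cp·ΔT = 18.50 × 2.24 × (45.1 − -18.4) = 2631.4 kJ/s
Heating duty = 157890 kJ/min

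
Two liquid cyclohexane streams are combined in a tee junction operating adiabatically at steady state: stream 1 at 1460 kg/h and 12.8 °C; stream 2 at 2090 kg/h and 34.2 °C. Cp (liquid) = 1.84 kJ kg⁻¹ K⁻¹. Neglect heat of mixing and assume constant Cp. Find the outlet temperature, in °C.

Adiabatic, steady state ⇒ Σ ṁᵢCp,ᵢ(T_out − Tᵢ) = 0
Σ ṁᵢCp,ᵢTᵢ = 1460×1.84×12.8 + 2090×1.84×34.2 = 165910
Σ ṁᵢCp,ᵢ = 1460×1.84 + 2090×1.84 = 6532
T_out = 165910 / 6532 = 25.399 °C

T_out = 25.4 °C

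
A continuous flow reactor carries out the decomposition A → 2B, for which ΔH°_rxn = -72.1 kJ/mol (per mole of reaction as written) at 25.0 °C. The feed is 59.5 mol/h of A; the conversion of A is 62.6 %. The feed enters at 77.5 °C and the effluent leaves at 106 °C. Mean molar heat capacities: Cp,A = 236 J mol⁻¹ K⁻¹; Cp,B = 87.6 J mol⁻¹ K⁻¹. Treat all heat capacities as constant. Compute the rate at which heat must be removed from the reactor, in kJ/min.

Q_out = 41.1 kJ/min

Extent of reaction ξ = 0.626 × 59.5 = 37.247 mol/h
Reaction term: ξ·ΔH°_rxn = 37.247 × -72.1 = -2685.5 kJ/h
Sensible, feed 77.5→25 °C: -737.21 kJ/h
Outlet flows (mol/h): A 22.253, B 74.494
Sensible, products 25→106 °C: 953.97 kJ/h
Q = ΔH = -2468.7 kJ/h = -0.68576 kW
Heat removed = 41.146 kJ/min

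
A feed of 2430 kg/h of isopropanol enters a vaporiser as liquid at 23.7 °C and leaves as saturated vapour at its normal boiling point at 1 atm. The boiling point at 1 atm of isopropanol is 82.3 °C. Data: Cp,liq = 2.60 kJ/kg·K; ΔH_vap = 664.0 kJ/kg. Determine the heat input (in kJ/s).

liquid 23.7→82.3 °C: 152.36 kJ/kg
vaporisation at 82.3 °C: 664 kJ/kg
Δh = 152.36 + 664 = 816.36 kJ/kg
Q = ṁ·Δh = 2430 kg/h × 816.36 kJ/kg = 1.9838e+06 kJ/h
|Q| = 551.04 kW

Q = 551 kJ/s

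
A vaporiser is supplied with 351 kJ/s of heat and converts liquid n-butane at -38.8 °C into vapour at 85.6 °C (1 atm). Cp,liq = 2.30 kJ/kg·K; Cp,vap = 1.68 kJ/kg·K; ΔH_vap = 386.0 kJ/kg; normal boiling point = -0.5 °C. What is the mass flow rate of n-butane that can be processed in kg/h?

Δh = 2.30×(-0.5−-38.8) + 386.0 + 1.68×(85.6−-0.5) = 618.74 kJ/kg
Q = 351 kJ/s = 351 kJ/s = 1.2636e+06 kJ/h
ṁ = Q/Δh = 1.2636e+06 / 618.74 = 2042.2 kg/h

ṁ = 2040 kg/h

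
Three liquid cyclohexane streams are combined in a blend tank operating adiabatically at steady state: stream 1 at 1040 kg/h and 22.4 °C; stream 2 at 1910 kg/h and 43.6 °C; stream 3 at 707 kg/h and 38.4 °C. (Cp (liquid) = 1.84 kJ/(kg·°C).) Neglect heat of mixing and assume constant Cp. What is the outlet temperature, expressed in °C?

T_out = 36.6 °C

No heat crosses the boundary, so H_out = H_in.
Σ ṁᵢCp,ᵢTᵢ = 1040×1.84×22.4 + 1910×1.84×43.6 + 707×1.84×38.4 = 246050
Σ ṁᵢCp,ᵢ = 1040×1.84 + 1910×1.84 + 707×1.84 = 6728.9
T_out = 246050 / 6728.9 = 36.566 °C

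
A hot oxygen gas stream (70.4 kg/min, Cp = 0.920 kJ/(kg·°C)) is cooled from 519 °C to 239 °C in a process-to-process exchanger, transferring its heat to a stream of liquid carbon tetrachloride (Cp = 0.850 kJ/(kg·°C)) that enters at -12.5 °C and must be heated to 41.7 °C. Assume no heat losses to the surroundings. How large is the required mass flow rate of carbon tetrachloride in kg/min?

Heat released by hot stream: Q = 70.4 × 0.920 × (519 − 239) = 18135 kJ/min
Energy balance on cold side (adiabatic exchanger): Q = ṁ_c·Cp_c·(T_c,out − T_c,in)
ṁ_c = 18135 / [0.850 × (41.7 − -12.5)] = 393.64 kg/min

ṁ_c = 394 kg/min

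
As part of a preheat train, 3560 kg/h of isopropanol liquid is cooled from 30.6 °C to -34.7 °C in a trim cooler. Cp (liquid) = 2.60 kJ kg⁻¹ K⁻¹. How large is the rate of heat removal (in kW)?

Q = ṁ·Cp·ΔT = 3560 × 2.60 × (-34.7 − 30.6) = -604420 kJ/h
Converting: 604420 / 3600 s = 167.89 kW

Q_c = 168 kW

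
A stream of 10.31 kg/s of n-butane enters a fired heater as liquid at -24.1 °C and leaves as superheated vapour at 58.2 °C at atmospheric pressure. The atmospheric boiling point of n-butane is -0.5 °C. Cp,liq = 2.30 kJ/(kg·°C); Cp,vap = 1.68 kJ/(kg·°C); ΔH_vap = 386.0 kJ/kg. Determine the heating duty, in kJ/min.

Q = 333000 kJ/min

liquid -24.1→-0.5 °C: 54.28 kJ/kg
vaporisation at -0.5 °C: 386 kJ/kg
vapour -0.5→58.2 °C: 98.616 kJ/kg
Δh = 54.28 + 386 + 98.616 = 538.9 kJ/kg
Q = ṁ·Δh = 10.31 kg/s × 538.9 kJ/kg = 5556 kJ/s
|Q| = 5556 kW = 333360 kJ/min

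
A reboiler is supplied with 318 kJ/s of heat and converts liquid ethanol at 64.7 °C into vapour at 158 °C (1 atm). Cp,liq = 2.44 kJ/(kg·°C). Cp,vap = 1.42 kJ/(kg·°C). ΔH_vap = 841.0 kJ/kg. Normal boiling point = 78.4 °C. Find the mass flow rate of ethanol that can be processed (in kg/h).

Δh = 2.44×(78.4−64.7) + 841.0 + 1.42×(158−78.4) = 987.46 kJ/kg
Q = 318 kJ/s = 318 kJ/s = 1.1448e+06 kJ/h
ṁ = Q/Δh = 1.1448e+06 / 987.46 = 1159.3 kg/h

ṁ = 1160 kg/h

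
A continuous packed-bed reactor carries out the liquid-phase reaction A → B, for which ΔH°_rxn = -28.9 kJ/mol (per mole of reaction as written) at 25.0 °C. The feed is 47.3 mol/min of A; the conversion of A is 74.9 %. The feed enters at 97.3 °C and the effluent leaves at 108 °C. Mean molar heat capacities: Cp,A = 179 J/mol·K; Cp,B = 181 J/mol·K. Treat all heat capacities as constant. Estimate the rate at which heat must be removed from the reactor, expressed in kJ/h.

Extent of reaction ξ = 0.749 × 47.3 = 35.428 mol/min
Reaction term: ξ·ΔH°_rxn = 35.428 × -28.9 = -1023.9 kJ/min
Sensible, feed 97.3→25 °C: -612.14 kJ/min
Outlet flows (mol/min): A 11.872, B 35.428
Sensible, products 25→108 °C: 708.62 kJ/min
Q = ΔH = -927.39 kJ/min = -15.456 kW
Heat removed = 55643 kJ/h

Q_out = 55600 kJ/h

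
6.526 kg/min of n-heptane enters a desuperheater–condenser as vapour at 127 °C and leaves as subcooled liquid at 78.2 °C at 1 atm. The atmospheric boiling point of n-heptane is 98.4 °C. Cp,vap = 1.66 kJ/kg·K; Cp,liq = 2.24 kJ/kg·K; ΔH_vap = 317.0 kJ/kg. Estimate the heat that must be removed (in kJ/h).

Q_c = 160000 kJ/h

vapour 127→98.4 °C: -47.476 kJ/kg
condensation at 98.4 °C: -317 kJ/kg
liquid 98.4→78.2 °C: -45.248 kJ/kg
Δh = -47.476 + -317 + -45.248 = -409.72 kJ/kg
Q = ṁ·Δh = 6.526 kg/min × -409.72 kJ/kg = -2673.9 kJ/min
|Q| = 44.564 kW = 160430 kJ/h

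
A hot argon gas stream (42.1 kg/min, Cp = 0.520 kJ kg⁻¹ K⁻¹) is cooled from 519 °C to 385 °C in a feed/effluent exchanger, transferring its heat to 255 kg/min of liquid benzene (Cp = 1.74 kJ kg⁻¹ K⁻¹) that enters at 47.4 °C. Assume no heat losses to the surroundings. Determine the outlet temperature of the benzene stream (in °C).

T_c,out = 54.0 °C

Heat released by hot stream: Q = 42.1 × 0.520 × (519 − 385) = 2933.5 kJ/min
Energy balance on cold side (adiabatic exchanger): Q = ṁ_c·Cp_c·(T_c,out − T_c,in)
T_c,out = 47.4 + 2933.5/(255 × 1.74) = 54.012 °C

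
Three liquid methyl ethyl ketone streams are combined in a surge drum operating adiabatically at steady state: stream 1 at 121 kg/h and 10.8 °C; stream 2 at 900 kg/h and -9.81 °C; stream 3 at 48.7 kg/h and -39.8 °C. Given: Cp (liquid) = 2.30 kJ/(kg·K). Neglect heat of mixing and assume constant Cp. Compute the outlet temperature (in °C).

Energy balance with Q = 0: Σ ṁᵢCp,ᵢ(T_out − Tᵢ) = 0
T_out = Σ ṁᵢCp,ᵢTᵢ / Σ ṁᵢCp,ᵢ
      = -21759 / 2460.3 = -8.844 °C

T_out = -8.84 °C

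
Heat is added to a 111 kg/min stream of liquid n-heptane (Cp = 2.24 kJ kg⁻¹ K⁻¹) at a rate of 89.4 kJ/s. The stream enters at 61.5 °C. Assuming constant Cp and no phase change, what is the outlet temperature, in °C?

T_out = 83.1 °C

Q = 89.4 kJ/s = 5364 kJ/min
ΔT = Q/(ṁ·Cp) = 5364/(111×2.24) = 21.573 K
T_out = 61.5 + 21.573 = 83.073 °C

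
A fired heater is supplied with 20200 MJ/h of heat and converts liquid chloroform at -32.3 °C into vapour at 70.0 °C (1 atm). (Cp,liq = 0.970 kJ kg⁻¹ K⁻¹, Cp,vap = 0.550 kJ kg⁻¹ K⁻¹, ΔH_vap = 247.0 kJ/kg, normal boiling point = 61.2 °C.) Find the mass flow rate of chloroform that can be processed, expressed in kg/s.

ṁ = 16.4 kg/s

Δh = 0.970×(61.2−-32.3) + 247.0 + 0.550×(70.0−61.2) = 342.53 kJ/kg
Q = 20200 MJ/h = 5611.1 kJ/s = 5611.1 kJ/s
ṁ = Q/Δh = 5611.1 / 342.53 = 16.381 kg/s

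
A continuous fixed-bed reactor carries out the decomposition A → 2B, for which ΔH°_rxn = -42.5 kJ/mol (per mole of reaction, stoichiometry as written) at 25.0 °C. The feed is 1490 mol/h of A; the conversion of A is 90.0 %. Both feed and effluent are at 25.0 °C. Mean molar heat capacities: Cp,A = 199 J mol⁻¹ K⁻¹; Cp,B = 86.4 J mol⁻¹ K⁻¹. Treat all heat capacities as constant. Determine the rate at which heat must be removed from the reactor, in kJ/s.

Q_out = 15.8 kJ/s

Extent of reaction ξ = 0.900 × 1490 = 1341 mol/h
Reaction term: ξ·ΔH°_rxn = 1341 × -42.5 = -56992 kJ/h
Q = ΔH = -56992 kJ/h = -15.831 kW
Heat removed = 15.831 kJ/s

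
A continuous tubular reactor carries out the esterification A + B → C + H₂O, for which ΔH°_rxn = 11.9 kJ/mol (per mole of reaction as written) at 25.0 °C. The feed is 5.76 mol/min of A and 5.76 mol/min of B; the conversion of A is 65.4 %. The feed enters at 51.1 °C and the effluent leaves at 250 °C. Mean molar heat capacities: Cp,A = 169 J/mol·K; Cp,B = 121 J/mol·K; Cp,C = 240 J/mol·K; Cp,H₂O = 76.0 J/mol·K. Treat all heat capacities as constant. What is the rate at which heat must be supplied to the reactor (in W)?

Q_in = 6650 W

Extent of reaction ξ = 0.654 × 5.76 = 3.767 mol/min
Reaction term: ξ·ΔH°_rxn = 3.767 × 11.9 = 44.828 kJ/min
Sensible, feed 51.1→25 °C: -43.597 kJ/min
Outlet flows (mol/min): A 1.993, B 1.993, C 3.767, H₂O 3.767
Sensible, products 25→250 °C: 397.88 kJ/min
Q = ΔH = 399.11 kJ/min = 6.6518 kW
Heat supplied = 6651.8 W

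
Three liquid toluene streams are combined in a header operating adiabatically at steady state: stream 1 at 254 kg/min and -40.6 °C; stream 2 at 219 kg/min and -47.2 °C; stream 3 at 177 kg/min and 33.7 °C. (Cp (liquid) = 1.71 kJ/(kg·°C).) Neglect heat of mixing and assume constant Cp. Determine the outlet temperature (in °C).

T_out = -22.6 °C

Adiabatic, steady state ⇒ Σ ṁᵢCp,ᵢ(T_out − Tᵢ) = 0
T_out = Σ ṁᵢCp,ᵢTᵢ / Σ ṁᵢCp,ᵢ
      = -25110 / 1111.5 = -22.591 °C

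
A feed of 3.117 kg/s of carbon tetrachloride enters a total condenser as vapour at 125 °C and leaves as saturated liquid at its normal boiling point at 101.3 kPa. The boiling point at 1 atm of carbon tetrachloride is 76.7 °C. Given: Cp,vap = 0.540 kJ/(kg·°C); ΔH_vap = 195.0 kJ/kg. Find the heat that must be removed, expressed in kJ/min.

Q_c = 41300 kJ/min

vapour 125→76.7 °C: -26.082 kJ/kg
condensation at 76.7 °C: -195 kJ/kg
Δh = -26.082 + -195 = -221.08 kJ/kg
Q = ṁ·Δh = 3.117 kg/s × -221.08 kJ/kg = -689.11 kJ/s
|Q| = 689.11 kW = 41347 kJ/min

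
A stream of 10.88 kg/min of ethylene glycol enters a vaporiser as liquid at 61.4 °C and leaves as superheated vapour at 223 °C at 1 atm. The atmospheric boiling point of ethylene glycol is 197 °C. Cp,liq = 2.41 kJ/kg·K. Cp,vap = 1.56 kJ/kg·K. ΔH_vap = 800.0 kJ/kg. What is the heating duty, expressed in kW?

Q = 212 kW

liquid 61.4→197 °C: 326.8 kJ/kg
vaporisation at 197 °C: 800 kJ/kg
vapour 197→223 °C: 40.56 kJ/kg
Δh = 326.8 + 800 + 40.56 = 1167.4 kJ/kg
Q = ṁ·Δh = 10.88 kg/min × 1167.4 kJ/kg = 12701 kJ/min
|Q| = 211.68 kW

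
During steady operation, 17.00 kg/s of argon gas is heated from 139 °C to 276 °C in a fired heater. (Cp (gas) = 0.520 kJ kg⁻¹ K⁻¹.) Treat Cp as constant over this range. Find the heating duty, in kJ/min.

Q = 72700 kJ/min

Q = ṁ·Cp·ΔT = 17.00 × 0.520 × (276 − 139) = 1211.1 kJ/s
Heating duty = 72665 kJ/min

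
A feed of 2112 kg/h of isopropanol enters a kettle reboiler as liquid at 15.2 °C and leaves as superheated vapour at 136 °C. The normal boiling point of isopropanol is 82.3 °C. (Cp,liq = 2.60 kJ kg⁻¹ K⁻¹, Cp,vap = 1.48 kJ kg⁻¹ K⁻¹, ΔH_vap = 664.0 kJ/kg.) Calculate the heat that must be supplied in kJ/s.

liquid 15.2→82.3 °C: 174.46 kJ/kg
vaporisation at 82.3 °C: 664 kJ/kg
vapour 82.3→136 °C: 79.476 kJ/kg
Δh = 174.46 + 664 + 79.476 = 917.94 kJ/kg
Q = ṁ·Δh = 2112 kg/h × 917.94 kJ/kg = 1.9387e+06 kJ/h
|Q| = 538.52 kW

Q = 539 kJ/s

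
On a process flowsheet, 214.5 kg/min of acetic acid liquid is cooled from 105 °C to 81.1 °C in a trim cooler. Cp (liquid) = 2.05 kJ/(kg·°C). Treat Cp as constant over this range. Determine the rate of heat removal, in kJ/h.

Q_c = 631000 kJ/h

Q = ṁ·Cp·ΔT = 214.5 × 2.05 × (81.1 − 105) = -10509 kJ/min
Converting: 10509 / 60 s = 175.16 kW
Cooling duty = 630570 kJ/h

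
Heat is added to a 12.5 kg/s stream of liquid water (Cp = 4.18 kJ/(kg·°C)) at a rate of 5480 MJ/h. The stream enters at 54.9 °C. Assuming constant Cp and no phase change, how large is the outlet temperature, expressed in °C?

T_out = 84.0 °C

Q = 5480 MJ/h = 1522.2 kJ/s
ΔT = Q/(ṁ·Cp) = 1522.2/(12.5×4.18) = 29.133 K
T_out = 54.9 + 29.133 = 84.033 °C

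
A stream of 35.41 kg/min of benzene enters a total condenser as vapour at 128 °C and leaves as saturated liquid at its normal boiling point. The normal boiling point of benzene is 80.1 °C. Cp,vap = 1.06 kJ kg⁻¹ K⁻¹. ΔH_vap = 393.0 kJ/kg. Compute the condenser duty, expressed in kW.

Q_c = 262 kW

vapour 128→80.1 °C: -50.774 kJ/kg
condensation at 80.1 °C: -393 kJ/kg
Δh = -50.774 + -393 = -443.77 kJ/kg
Q = ṁ·Δh = 35.41 kg/min × -443.77 kJ/kg = -15714 kJ/min
|Q| = 261.9 kW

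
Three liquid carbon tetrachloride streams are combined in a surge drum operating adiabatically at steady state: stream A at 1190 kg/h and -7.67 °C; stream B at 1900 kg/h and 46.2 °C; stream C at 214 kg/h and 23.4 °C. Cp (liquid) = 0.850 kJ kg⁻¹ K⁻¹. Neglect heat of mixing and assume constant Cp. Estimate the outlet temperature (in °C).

Adiabatic, steady state ⇒ Σ ṁᵢCp,ᵢ(T_out − Tᵢ) = 0
Σ ṁᵢCp,ᵢTᵢ = 1190×0.850×-7.67 + 1900×0.850×46.2 + 214×0.850×23.4 = 71111
Σ ṁᵢCp,ᵢ = 1190×0.850 + 1900×0.850 + 214×0.850 = 2808.4
T_out = 71111 / 2808.4 = 25.321 °C

T_out = 25.3 °C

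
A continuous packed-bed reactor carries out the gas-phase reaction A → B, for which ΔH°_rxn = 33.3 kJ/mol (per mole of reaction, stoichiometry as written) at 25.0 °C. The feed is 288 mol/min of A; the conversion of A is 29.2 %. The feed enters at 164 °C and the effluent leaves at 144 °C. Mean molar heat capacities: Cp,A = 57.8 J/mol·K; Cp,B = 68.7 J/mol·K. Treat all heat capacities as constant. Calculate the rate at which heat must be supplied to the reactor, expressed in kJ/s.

Extent of reaction ξ = 0.292 × 288 = 84.096 mol/min
Reaction term: ξ·ΔH°_rxn = 84.096 × 33.3 = 2800.4 kJ/min
Sensible, feed 164→25 °C: -2313.8 kJ/min
Outlet flows (mol/min): A 203.9, B 84.096
Sensible, products 25→144 °C: 2090 kJ/min
Q = ΔH = 2576.5 kJ/min = 42.942 kW
Heat supplied = 42.942 kJ/s

Q_in = 42.9 kJ/s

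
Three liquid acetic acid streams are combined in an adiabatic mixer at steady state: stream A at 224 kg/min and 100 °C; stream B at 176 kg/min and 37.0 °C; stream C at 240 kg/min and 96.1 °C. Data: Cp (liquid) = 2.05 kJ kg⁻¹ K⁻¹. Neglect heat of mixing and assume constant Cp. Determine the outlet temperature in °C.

T_out = 81.2 °C

No heat crosses the boundary, so H_out = H_in.
T_out = Σ ṁᵢCp,ᵢTᵢ / Σ ṁᵢCp,ᵢ
      = 106550 / 1312 = 81.213 °C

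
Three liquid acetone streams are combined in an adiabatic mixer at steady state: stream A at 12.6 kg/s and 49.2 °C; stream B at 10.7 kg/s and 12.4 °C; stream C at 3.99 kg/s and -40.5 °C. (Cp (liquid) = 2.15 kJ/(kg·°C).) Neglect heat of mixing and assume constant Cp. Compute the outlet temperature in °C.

T_out = 21.7 °C

No heat crosses the boundary, so H_out = H_in.
T_out = Σ ṁᵢCp,ᵢTᵢ / Σ ṁᵢCp,ᵢ
      = 1270.7 / 58.673 = 21.656 °C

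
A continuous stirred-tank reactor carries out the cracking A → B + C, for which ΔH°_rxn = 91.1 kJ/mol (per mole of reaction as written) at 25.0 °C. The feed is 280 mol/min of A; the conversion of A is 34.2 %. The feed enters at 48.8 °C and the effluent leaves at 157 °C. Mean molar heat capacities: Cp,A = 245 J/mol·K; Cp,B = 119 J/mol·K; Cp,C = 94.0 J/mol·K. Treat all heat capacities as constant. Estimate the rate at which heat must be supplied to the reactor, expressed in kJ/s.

Extent of reaction ξ = 0.342 × 280 = 95.76 mol/min
Reaction term: ξ·ΔH°_rxn = 95.76 × 91.1 = 8723.7 kJ/min
Sensible, feed 48.8→25 °C: -1632.7 kJ/min
Outlet flows (mol/min): A 184.24, B 95.76, C 95.76
Sensible, products 25→157 °C: 8650.7 kJ/min
Q = ΔH = 15742 kJ/min = 262.36 kW
Heat supplied = 262.36 kJ/s

Q_in = 262 kJ/s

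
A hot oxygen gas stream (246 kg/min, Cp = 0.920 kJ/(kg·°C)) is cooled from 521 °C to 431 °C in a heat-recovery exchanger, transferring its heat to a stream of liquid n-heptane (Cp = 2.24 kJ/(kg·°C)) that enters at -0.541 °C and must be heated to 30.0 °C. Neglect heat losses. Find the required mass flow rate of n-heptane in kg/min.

ṁ_c = 298 kg/min

Heat released by hot stream: Q = 246 × 0.920 × (521 − 431) = 20369 kJ/min
Energy balance on cold side (adiabatic exchanger): Q = ṁ_c·Cp_c·(T_c,out − T_c,in)
ṁ_c = 20369 / [2.24 × (30.0 − -0.541)] = 297.74 kg/min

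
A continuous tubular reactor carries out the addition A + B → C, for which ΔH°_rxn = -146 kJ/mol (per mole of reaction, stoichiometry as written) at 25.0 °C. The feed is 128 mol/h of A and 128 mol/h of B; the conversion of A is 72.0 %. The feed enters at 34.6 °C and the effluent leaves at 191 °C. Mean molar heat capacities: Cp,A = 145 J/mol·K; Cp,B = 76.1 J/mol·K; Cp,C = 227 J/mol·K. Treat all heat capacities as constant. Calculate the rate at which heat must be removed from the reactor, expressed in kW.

Extent of reaction ξ = 0.720 × 128 = 92.16 mol/h
Reaction term: ξ·ΔH°_rxn = 92.16 × -146 = -13455 kJ/h
Sensible, feed 34.6→25 °C: -271.69 kJ/h
Outlet flows (mol/h): A 35.84, B 35.84, C 92.16
Sensible, products 25→191 °C: 4788.2 kJ/h
Q = ΔH = -8938.9 kJ/h = -2.483 kW
Heat removed = 2.483 kW

Q_out = 2.48 kW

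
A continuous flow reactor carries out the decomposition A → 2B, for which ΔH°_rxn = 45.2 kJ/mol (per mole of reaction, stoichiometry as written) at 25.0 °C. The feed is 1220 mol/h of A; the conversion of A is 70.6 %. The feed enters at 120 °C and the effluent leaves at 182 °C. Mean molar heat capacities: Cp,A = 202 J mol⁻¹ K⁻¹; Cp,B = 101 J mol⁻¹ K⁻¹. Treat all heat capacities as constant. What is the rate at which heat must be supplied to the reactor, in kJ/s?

Q_in = 15.1 kJ/s

Extent of reaction ξ = 0.706 × 1220 = 861.32 mol/h
Reaction term: ξ·ΔH°_rxn = 861.32 × 45.2 = 38932 kJ/h
Sensible, feed 120→25 °C: -23412 kJ/h
Outlet flows (mol/h): A 358.68, B 1722.6
Sensible, products 25→182 °C: 38691 kJ/h
Q = ΔH = 54211 kJ/h = 15.059 kW
Heat supplied = 15.059 kJ/s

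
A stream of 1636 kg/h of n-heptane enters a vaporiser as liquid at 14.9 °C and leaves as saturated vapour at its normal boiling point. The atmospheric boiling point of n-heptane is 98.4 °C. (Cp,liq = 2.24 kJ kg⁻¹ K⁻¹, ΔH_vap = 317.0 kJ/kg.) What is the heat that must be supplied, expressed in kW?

liquid 14.9→98.4 °C: 187.04 kJ/kg
vaporisation at 98.4 °C: 317 kJ/kg
Δh = 187.04 + 317 = 504.04 kJ/kg
Q = ṁ·Δh = 1636 kg/h × 504.04 kJ/kg = 824610 kJ/h
|Q| = 229.06 kW

Q = 229 kW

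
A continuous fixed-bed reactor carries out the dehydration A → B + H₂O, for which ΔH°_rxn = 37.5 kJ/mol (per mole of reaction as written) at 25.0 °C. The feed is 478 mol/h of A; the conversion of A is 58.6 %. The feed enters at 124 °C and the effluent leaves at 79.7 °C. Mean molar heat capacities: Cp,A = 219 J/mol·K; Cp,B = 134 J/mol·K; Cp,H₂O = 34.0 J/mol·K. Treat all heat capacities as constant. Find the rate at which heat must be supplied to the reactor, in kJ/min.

Extent of reaction ξ = 0.586 × 478 = 280.11 mol/h
Reaction term: ξ·ΔH°_rxn = 280.11 × 37.5 = 10504 kJ/h
Sensible, feed 124→25 °C: -10364 kJ/h
Outlet flows (mol/h): A 197.89, B 280.11, H₂O 280.11
Sensible, products 25→79.7 °C: 4944.7 kJ/h
Q = ΔH = 5085.2 kJ/h = 1.4126 kW
Heat supplied = 84.754 kJ/min

Q_in = 84.8 kJ/min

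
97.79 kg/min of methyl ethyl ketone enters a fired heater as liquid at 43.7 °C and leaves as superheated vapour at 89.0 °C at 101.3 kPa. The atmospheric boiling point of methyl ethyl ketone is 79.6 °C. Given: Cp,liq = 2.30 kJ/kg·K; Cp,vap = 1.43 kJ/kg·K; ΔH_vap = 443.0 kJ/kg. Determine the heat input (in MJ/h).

Q = 3160 MJ/h

liquid 43.7→79.6 °C: 82.57 kJ/kg
vaporisation at 79.6 °C: 443 kJ/kg
vapour 79.6→89.0 °C: 13.442 kJ/kg
Δh = 82.57 + 443 + 13.442 = 539.01 kJ/kg
Q = ṁ·Δh = 97.79 kg/min × 539.01 kJ/kg = 52710 kJ/min
|Q| = 878.5 kW = 3162.6 MJ/h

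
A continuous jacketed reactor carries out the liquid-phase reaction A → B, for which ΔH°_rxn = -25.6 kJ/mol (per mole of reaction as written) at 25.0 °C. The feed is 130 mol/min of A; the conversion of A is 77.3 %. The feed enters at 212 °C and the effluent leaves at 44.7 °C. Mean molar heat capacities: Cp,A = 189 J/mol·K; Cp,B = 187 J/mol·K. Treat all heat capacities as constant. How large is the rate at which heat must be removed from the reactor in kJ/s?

Q_out = 111 kJ/s

Extent of reaction ξ = 0.773 × 130 = 100.49 mol/min
Reaction term: ξ·ΔH°_rxn = 100.49 × -25.6 = -2572.5 kJ/min
Sensible, feed 212→25 °C: -4594.6 kJ/min
Outlet flows (mol/min): A 29.51, B 100.49
Sensible, products 25→44.7 °C: 480.07 kJ/min
Q = ΔH = -6687.1 kJ/min = -111.45 kW
Heat removed = 111.45 kJ/s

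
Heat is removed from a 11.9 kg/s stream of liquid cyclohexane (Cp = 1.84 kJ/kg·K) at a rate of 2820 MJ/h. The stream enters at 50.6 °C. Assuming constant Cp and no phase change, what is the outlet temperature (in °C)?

Q = 2820 MJ/h = 783.33 kJ/s
ΔT = Q/(ṁ·Cp) = 783.33/(11.9×1.84) = 35.775 K
T_out = 50.6 − 35.775 = 14.825 °C

T_out = 14.8 °C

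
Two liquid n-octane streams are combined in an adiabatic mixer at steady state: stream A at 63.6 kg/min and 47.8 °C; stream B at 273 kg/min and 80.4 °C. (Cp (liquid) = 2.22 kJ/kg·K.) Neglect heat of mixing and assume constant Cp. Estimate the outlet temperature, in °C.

T_out = 74.2 °C

Energy balance with Q = 0: Σ ṁᵢCp,ᵢ(T_out − Tᵢ) = 0
Σ ṁᵢCp,ᵢTᵢ = 63.6×2.22×47.8 + 273×2.22×80.4 = 55476
Σ ṁᵢCp,ᵢ = 63.6×2.22 + 273×2.22 = 747.25
T_out = 55476 / 747.25 = 74.24 °C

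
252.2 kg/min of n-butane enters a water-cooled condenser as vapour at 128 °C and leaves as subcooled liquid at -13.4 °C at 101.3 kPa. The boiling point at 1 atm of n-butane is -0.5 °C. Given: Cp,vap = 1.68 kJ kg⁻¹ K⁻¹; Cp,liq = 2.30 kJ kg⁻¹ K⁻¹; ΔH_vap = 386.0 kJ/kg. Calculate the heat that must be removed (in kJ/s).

Q_c = 2650 kJ/s

vapour 128→-0.5 °C: -215.88 kJ/kg
condensation at -0.5 °C: -386 kJ/kg
liquid -0.5→-13.4 °C: -29.67 kJ/kg
Δh = -215.88 + -386 + -29.67 = -631.55 kJ/kg
Q = ṁ·Δh = 252.2 kg/min × -631.55 kJ/kg = -159280 kJ/min
|Q| = 2654.6 kW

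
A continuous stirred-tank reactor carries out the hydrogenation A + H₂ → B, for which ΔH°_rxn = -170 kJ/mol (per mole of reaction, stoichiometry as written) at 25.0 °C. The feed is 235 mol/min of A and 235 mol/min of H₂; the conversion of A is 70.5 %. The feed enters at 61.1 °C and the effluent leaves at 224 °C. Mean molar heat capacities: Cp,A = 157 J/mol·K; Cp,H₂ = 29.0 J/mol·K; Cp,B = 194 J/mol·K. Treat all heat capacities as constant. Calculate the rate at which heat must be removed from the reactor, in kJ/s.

Extent of reaction ξ = 0.705 × 235 = 165.67 mol/min
Reaction term: ξ·ΔH°_rxn = 165.67 × -170 = -28165 kJ/min
Sensible, feed 61.1→25 °C: -1577.9 kJ/min
Outlet flows (mol/min): A 69.325, H₂ 69.325, B 165.67
Sensible, products 25→224 °C: 8962 kJ/min
Q = ΔH = -20781 kJ/min = -346.34 kW
Heat removed = 346.34 kJ/s

Q_out = 346 kJ/s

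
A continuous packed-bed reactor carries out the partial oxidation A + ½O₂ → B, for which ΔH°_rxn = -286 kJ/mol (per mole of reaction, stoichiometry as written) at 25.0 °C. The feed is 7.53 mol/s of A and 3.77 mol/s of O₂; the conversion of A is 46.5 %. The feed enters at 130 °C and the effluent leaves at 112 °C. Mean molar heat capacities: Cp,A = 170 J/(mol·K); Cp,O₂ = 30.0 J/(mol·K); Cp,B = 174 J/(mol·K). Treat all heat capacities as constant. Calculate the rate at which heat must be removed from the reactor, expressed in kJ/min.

Q_out = 61800 kJ/min

Extent of reaction ξ = 0.465 × 7.53 = 3.5015 mol/s
Reaction term: ξ·ΔH°_rxn = 3.5015 × -286 = -1001.4 kJ/s
Sensible, feed 130→25 °C: -146.29 kJ/s
Outlet flows (mol/s): A 4.0286, O₂ 2.0193, B 3.5015
Sensible, products 25→112 °C: 117.86 kJ/s
Q = ΔH = -1029.8 kJ/s = -1029.8 kW
Heat removed = 61791 kJ/min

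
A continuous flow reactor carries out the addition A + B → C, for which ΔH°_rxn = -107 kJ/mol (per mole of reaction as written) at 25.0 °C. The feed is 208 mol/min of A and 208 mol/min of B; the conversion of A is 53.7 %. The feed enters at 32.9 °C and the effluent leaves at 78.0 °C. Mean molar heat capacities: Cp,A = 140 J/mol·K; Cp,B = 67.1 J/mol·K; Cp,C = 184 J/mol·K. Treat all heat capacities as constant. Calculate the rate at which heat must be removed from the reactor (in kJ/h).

Q_out = 609000 kJ/h

Extent of reaction ξ = 0.537 × 208 = 111.7 mol/min
Reaction term: ξ·ΔH°_rxn = 111.7 × -107 = -11951 kJ/min
Sensible, feed 32.9→25 °C: -340.31 kJ/min
Outlet flows (mol/min): A 96.304, B 96.304, C 111.7
Sensible, products 25→78.0 °C: 2146.3 kJ/min
Q = ΔH = -10145 kJ/min = -169.09 kW
Heat removed = 608730 kJ/h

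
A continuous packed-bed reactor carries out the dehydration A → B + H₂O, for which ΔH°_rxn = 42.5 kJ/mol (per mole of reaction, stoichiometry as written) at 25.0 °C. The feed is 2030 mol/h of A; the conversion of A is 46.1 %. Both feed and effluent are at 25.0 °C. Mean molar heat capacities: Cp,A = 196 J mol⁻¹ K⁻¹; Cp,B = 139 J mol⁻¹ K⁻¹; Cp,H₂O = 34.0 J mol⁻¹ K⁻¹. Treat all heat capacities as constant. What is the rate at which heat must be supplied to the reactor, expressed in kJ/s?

Q_in = 11.0 kJ/s

Extent of reaction ξ = 0.461 × 2030 = 935.83 mol/h
Reaction term: ξ·ΔH°_rxn = 935.83 × 42.5 = 39773 kJ/h
Q = ΔH = 39773 kJ/h = 11.048 kW
Heat supplied = 11.048 kJ/s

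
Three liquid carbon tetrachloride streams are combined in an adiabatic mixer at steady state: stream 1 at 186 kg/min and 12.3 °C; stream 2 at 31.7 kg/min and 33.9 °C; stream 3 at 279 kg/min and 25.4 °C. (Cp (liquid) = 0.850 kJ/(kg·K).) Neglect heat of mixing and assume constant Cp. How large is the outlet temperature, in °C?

Adiabatic, steady state ⇒ Σ ṁᵢCp,ᵢ(T_out − Tᵢ) = 0
T_out = Σ ṁᵢCp,ᵢTᵢ / Σ ṁᵢCp,ᵢ
      = 8881.7 / 422.19 = 21.037 °C

T_out = 21.0 °C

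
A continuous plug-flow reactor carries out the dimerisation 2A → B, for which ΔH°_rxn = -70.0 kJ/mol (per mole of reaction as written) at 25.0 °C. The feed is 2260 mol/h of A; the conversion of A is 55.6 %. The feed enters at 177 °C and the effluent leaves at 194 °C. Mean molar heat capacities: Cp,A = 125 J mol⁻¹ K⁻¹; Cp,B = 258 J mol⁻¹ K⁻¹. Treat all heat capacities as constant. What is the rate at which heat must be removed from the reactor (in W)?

Extent of reaction ξ = 0.556 × 2260 / 2 = 628.28 mol/h
Reaction term: ξ·ΔH°_rxn = 628.28 × -70.0 = -43980 kJ/h
Sensible, feed 177→25 °C: -42940 kJ/h
Outlet flows (mol/h): A 1003.4, B 628.28
Sensible, products 25→194 °C: 48592 kJ/h
Q = ΔH = -38328 kJ/h = -10.647 kW
Heat removed = 10647 W

Q_out = 10600 W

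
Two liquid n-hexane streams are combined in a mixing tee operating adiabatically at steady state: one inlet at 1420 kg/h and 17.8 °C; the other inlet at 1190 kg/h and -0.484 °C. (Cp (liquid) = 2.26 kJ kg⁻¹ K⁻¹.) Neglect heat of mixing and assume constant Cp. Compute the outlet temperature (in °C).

T_out = 9.46 °C

Adiabatic, steady state ⇒ Σ ṁᵢCp,ᵢ(T_out − Tᵢ) = 0
T_out = Σ ṁᵢCp,ᵢTᵢ / Σ ṁᵢCp,ᵢ
      = 55822 / 5898.6 = 9.4636 °C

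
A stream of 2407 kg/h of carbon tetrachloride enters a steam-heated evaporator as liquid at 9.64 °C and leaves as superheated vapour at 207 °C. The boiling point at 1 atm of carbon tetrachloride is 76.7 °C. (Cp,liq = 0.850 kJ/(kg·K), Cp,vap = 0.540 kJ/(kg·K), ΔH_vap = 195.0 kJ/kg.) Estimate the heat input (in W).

liquid 9.64→76.7 °C: 57.001 kJ/kg
vaporisation at 76.7 °C: 195 kJ/kg
vapour 76.7→207 °C: 70.362 kJ/kg
Δh = 57.001 + 195 + 70.362 = 322.36 kJ/kg
Q = ṁ·Δh = 2407 kg/h × 322.36 kJ/kg = 775930 kJ/h
|Q| = 215.54 kW = 215540 W

Q = 216000 W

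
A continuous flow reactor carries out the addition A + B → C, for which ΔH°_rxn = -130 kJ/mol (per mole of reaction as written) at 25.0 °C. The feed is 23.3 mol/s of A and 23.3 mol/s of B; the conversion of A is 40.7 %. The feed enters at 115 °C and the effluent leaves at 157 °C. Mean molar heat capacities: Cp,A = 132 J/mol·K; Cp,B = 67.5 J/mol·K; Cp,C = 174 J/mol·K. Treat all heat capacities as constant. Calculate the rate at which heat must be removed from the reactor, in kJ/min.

Extent of reaction ξ = 0.407 × 23.3 = 9.4831 mol/s
Reaction term: ξ·ΔH°_rxn = 9.4831 × -130 = -1232.8 kJ/s
Sensible, feed 115→25 °C: -418.35 kJ/s
Outlet flows (mol/s): A 13.817, B 13.817, C 9.4831
Sensible, products 25→157 °C: 581.66 kJ/s
Q = ΔH = -1069.5 kJ/s = -1069.5 kW
Heat removed = 64170 kJ/min

Q_out = 64200 kJ/min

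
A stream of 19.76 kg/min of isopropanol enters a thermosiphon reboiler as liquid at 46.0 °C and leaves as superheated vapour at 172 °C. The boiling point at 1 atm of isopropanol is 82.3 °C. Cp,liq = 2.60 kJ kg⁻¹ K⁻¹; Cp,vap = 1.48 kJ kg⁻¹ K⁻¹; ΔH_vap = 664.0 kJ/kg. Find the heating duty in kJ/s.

Q = 293 kJ/s

liquid 46.0→82.3 °C: 94.38 kJ/kg
vaporisation at 82.3 °C: 664 kJ/kg
vapour 82.3→172 °C: 132.76 kJ/kg
Δh = 94.38 + 664 + 132.76 = 891.14 kJ/kg
Q = ṁ·Δh = 19.76 kg/min × 891.14 kJ/kg = 17609 kJ/min
|Q| = 293.48 kW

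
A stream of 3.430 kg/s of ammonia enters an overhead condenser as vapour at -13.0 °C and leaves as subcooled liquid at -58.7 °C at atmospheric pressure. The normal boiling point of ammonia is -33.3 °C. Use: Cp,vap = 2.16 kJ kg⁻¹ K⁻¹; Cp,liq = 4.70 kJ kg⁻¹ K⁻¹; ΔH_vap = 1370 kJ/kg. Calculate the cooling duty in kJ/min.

vapour -13.0→-33.3 °C: -43.848 kJ/kg
condensation at -33.3 °C: -1370 kJ/kg
liquid -33.3→-58.7 °C: -119.38 kJ/kg
Δh = -43.848 + -1370 + -119.38 = -1533.2 kJ/kg
Q = ṁ·Δh = 3.430 kg/s × -1533.2 kJ/kg = -5259 kJ/s
|Q| = 5259 kW = 315540 kJ/min

Q_c = 316000 kJ/min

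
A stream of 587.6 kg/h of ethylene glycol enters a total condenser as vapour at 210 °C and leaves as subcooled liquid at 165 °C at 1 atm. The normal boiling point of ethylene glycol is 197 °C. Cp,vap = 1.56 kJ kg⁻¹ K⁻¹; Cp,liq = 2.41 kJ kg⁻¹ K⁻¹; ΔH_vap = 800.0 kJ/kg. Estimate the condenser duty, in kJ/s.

vapour 210→197 °C: -20.28 kJ/kg
condensation at 197 °C: -800 kJ/kg
liquid 197→165 °C: -77.12 kJ/kg
Δh = -20.28 + -800 + -77.12 = -897.4 kJ/kg
Q = ṁ·Δh = 587.6 kg/h × -897.4 kJ/kg = -527310 kJ/h
|Q| = 146.48 kW

Q_c = 146 kJ/s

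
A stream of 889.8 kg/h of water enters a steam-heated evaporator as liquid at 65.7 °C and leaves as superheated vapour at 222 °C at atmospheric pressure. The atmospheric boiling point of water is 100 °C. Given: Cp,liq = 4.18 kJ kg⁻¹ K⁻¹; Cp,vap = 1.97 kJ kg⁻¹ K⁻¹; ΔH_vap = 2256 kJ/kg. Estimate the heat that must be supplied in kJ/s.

liquid 65.7→100 °C: 143.37 kJ/kg
vaporisation at 100 °C: 2256 kJ/kg
vapour 100→222 °C: 240.34 kJ/kg
Δh = 143.37 + 2256 + 240.34 = 2639.7 kJ/kg
Q = ṁ·Δh = 889.8 kg/h × 2639.7 kJ/kg = 2.3488e+06 kJ/h
|Q| = 652.45 kW

Q = 652 kJ/s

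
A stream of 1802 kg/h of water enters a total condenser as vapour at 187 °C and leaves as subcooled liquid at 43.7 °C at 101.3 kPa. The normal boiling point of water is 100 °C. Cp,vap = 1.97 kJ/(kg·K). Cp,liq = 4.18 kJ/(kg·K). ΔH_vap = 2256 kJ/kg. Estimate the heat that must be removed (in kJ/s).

Q_c = 1330 kJ/s

vapour 187→100 °C: -171.39 kJ/kg
condensation at 100 °C: -2256 kJ/kg
liquid 100→43.7 °C: -235.33 kJ/kg
Δh = -171.39 + -2256 + -235.33 = -2662.7 kJ/kg
Q = ṁ·Δh = 1802 kg/h × -2662.7 kJ/kg = -4.7982e+06 kJ/h
|Q| = 1332.8 kW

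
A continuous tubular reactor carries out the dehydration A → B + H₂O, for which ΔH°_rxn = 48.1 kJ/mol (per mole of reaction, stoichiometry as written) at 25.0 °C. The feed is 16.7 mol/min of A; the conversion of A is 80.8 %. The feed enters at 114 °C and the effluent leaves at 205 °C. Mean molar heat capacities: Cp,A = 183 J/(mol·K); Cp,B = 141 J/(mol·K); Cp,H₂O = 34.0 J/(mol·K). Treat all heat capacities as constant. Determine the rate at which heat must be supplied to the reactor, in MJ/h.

Q_in = 54.5 MJ/h

Extent of reaction ξ = 0.808 × 16.7 = 13.494 mol/min
Reaction term: ξ·ΔH°_rxn = 13.494 × 48.1 = 649.04 kJ/min
Sensible, feed 114→25 °C: -271.99 kJ/min
Outlet flows (mol/min): A 3.2064, B 13.494, H₂O 13.494
Sensible, products 25→205 °C: 530.67 kJ/min
Q = ΔH = 907.72 kJ/min = 15.129 kW
Heat supplied = 54.463 MJ/h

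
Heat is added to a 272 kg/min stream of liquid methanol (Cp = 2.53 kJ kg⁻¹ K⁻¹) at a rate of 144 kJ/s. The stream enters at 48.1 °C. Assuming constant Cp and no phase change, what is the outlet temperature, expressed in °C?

Q = 144 kJ/s = 8640 kJ/min
ΔT = Q/(ṁ·Cp) = 8640/(272×2.53) = 12.555 K
T_out = 48.1 + 12.555 = 60.655 °C

T_out = 60.7 °C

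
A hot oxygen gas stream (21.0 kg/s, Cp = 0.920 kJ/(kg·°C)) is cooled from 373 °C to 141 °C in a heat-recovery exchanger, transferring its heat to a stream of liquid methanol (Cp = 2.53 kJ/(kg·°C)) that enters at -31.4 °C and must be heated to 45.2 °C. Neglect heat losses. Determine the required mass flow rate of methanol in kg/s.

Heat released by hot stream: Q = 21.0 × 0.920 × (373 − 141) = 4482.2 kJ/s
Energy balance on cold side (adiabatic exchanger): Q = ṁ_c·Cp_c·(T_c,out − T_c,in)
ṁ_c = 4482.2 / [2.53 × (45.2 − -31.4)] = 23.128 kg/s

ṁ_c = 23.1 kg/s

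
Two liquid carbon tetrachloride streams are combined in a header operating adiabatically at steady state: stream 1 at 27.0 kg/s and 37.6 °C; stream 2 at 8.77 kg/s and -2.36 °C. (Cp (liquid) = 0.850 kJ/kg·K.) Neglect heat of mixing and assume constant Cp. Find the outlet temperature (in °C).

T_out = 27.8 °C

Adiabatic, steady state ⇒ Σ ṁᵢCp,ᵢ(T_out − Tᵢ) = 0
Σ ṁᵢCp,ᵢTᵢ = 27.0×0.850×37.6 + 8.77×0.850×-2.36 = 845.33
Σ ṁᵢCp,ᵢ = 27.0×0.850 + 8.77×0.850 = 30.404
T_out = 845.33 / 30.404 = 27.803 °C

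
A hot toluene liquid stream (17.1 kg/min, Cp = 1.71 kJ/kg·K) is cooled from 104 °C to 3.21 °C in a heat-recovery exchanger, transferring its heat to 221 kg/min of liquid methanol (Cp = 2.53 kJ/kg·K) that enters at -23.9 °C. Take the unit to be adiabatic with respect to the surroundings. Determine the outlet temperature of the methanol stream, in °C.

Heat released by hot stream: Q = 17.1 × 1.71 × (104 − 3.21) = 2947.2 kJ/min
Energy balance on cold side (adiabatic exchanger): Q = ṁ_c·Cp_c·(T_c,out − T_c,in)
T_c,out = -23.9 + 2947.2/(221 × 2.53) = -18.629 °C

T_c,out = -18.6 °C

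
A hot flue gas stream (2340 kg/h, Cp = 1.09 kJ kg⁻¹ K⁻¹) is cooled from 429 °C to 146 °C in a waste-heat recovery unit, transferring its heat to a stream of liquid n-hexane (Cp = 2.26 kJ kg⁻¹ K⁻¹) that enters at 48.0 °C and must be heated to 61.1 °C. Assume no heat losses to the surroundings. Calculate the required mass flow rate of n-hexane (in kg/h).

ṁ_c = 24400 kg/h

Heat released by hot stream: Q = 2340 × 1.09 × (429 − 146) = 721820 kJ/h
Energy balance on cold side (adiabatic exchanger): Q = ṁ_c·Cp_c·(T_c,out − T_c,in)
ṁ_c = 721820 / [2.26 × (61.1 − 48.0)] = 24381 kg/h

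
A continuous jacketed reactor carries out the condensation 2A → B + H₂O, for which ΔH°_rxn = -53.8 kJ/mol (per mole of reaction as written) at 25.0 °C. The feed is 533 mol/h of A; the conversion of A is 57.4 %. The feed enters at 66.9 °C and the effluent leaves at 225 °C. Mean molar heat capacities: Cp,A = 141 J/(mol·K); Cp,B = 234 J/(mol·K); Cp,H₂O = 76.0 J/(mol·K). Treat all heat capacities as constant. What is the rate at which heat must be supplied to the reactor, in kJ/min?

Q_in = 75.1 kJ/min

Extent of reaction ξ = 0.574 × 533 / 2 = 152.97 mol/h
Reaction term: ξ·ΔH°_rxn = 152.97 × -53.8 = -8229.8 kJ/h
Sensible, feed 66.9→25 °C: -3148.9 kJ/h
Outlet flows (mol/h): A 227.06, B 152.97, H₂O 152.97
Sensible, products 25→225 °C: 15887 kJ/h
Q = ΔH = 4508.5 kJ/h = 1.2524 kW
Heat supplied = 75.141 kJ/min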